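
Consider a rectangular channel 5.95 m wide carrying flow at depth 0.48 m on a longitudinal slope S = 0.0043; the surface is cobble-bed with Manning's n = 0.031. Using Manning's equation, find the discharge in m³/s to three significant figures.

A = b·y = 5.95 × 0.48 = 2.856 m²
P = b + 2y = 5.95 + 2×0.48 = 6.910 m
R = A/P = 2.856/6.910 = 0.4133 m
Q = (1/n)·A·R^(2/3)·S^(1/2) = (1/0.031) × 2.856 × 0.4133^(2/3) × 0.0043^(1/2) = 3.352 m³/s

3.35 m³/s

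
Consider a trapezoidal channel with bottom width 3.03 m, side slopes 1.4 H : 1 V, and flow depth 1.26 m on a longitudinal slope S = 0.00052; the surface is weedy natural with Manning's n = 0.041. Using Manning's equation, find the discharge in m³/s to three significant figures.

2.94 m³/s

A = (b + z·y)·y = (3.03 + 1.4×1.26)×1.26 = 6.040 m²
P = b + 2y√(1+z²) = 3.03 + 2×1.26×√(1+1.4²) = 7.366 m
R = A/P = 6.040/7.366 = 0.8201 m
Q = (1/n)·A·R^(2/3)·S^(1/2) = (1/0.041) × 6.040 × 0.8201^(2/3) × 0.00052^(1/2) = 2.943 m³/s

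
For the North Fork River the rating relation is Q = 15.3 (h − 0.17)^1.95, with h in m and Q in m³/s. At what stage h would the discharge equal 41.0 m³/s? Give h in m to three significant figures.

1.83 m

h − h₀ = (Q/C)^(1/b) = (41.0/15.3)^(1/1.95) = 1.658 m
h = 0.17 + 1.658 = 1.828 m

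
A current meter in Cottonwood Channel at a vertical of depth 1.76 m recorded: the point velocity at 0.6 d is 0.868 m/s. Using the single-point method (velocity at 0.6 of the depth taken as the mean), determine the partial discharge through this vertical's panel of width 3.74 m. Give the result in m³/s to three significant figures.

5.71 m³/s

v̄ = v₀.₆ = 0.868 m/s
q = v̄ × d × w = 0.8680 × 1.76 × 3.74 = 5.714 m³/s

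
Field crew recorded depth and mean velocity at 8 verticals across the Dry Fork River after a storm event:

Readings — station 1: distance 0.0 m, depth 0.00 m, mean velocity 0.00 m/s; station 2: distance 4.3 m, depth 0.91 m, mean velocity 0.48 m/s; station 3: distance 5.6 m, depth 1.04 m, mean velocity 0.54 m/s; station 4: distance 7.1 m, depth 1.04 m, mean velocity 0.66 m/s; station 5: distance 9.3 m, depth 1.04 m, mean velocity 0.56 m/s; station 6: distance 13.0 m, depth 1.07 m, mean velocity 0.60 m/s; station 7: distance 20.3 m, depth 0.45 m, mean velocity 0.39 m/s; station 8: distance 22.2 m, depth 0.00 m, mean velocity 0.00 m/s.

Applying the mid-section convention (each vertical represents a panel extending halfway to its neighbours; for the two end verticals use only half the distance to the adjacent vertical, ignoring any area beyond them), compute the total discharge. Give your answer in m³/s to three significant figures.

9.34 m³/s

w_2 = (5.6 − 0.0)/2 = 2.8 m; q_2 = 0.48 × 0.91 × 2.8 = 1.223 m³/s
w_3 = (7.1 − 4.3)/2 = 1.4 m; q_3 = 0.54 × 1.04 × 1.4 = 0.7862 m³/s
w_4 = (9.3 − 5.6)/2 = 1.85 m; q_4 = 0.66 × 1.04 × 1.85 = 1.270 m³/s
w_5 = (13.0 − 7.1)/2 = 2.95 m; q_5 = 0.56 × 1.04 × 2.95 = 1.718 m³/s
w_6 = (20.3 − 9.3)/2 = 5.5 m; q_6 = 0.60 × 1.07 × 5.5 = 3.531 m³/s
w_7 = (22.2 − 13.0)/2 = 4.6 m; q_7 = 0.39 × 0.45 × 4.6 = 0.8073 m³/s
Stations 1, 8 contribute zero (depth or velocity is 0).
Q = Σ qᵢ = 9.336 m³/s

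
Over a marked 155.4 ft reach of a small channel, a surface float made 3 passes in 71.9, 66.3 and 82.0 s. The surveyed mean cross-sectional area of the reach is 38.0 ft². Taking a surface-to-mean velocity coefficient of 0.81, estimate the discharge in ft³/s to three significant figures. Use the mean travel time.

t̄ = (71.9 + 66.3 + 82.0) / 3 = 73.4 s
v_surface = L / t̄ = 155.4 / 73.4 = 2.117 ft/s
v_mean = 0.81 × 2.117 = 1.715 ft/s
Q = A × v_mean = 38.0 × 1.715 = 65.17 ft³/s

65.2 ft³/s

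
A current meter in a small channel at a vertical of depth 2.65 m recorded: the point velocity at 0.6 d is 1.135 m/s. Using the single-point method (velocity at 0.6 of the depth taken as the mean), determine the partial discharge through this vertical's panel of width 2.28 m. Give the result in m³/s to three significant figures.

6.86 m³/s

v̄ = v₀.₆ = 1.135 m/s
q = v̄ × d × w = 1.135 × 2.65 × 2.28 = 6.858 m³/s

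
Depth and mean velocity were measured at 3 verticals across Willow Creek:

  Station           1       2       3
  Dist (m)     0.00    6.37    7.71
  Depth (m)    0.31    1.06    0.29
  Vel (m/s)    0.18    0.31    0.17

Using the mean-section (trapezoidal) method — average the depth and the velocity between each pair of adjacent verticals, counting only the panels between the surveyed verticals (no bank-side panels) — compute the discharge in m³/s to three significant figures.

Panel 1-2: Δb = 6.37 m, d̄ = (0.31+1.06)/2 = 0.685, v̄ = (0.18+0.31)/2 = 0.245 → q = 6.37×0.685×0.245 = 1.069 m³/s
Panel 2-3: Δb = 1.34 m, d̄ = (1.06+0.29)/2 = 0.675, v̄ = (0.31+0.17)/2 = 0.24 → q = 1.34×0.675×0.24 = 0.2171 m³/s
Q = Σ q = 1.286 m³/s

1.29 m³/s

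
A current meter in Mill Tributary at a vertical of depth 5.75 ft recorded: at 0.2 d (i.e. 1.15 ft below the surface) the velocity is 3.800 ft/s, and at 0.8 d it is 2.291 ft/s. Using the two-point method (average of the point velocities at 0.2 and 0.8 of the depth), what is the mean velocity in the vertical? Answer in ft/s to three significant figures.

3.05 ft/s

v̄ = (3.800 + 2.291) / 2 = 3.046 ft/s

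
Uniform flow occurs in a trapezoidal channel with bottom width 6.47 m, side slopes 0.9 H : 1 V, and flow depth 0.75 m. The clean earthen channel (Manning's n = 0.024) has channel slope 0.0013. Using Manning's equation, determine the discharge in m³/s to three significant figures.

A = (b + z·y)·y = (6.47 + 0.9×0.75)×0.75 = 5.359 m²
P = b + 2y√(1+z²) = 6.47 + 2×0.75×√(1+0.9²) = 8.488 m
R = A/P = 5.359/8.488 = 0.6313 m
Q = (1/n)·A·R^(2/3)·S^(1/2) = (1/0.024) × 5.359 × 0.6313^(2/3) × 0.0013^(1/2) = 5.925 m³/s

5.92 m³/s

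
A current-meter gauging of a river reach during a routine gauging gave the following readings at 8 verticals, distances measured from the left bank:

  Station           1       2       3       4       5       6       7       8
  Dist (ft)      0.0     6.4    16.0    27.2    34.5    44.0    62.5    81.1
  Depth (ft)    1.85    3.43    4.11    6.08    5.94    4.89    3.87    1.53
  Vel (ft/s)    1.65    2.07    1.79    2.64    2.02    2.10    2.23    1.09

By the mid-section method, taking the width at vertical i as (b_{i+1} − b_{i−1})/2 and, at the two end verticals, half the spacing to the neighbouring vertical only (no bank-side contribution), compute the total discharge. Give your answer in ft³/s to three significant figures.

712 ft³/s

w_1 = (6.4 − 0.0)/2 = 3.2 ft; q_1 = 1.65 × 1.85 × 3.2 = 9.768 ft³/s
w_2 = (16.0 − 0.0)/2 = 8 ft; q_2 = 2.07 × 3.43 × 8 = 56.80 ft³/s
w_3 = (27.2 − 6.4)/2 = 10.4 ft; q_3 = 1.79 × 4.11 × 10.4 = 76.51 ft³/s
w_4 = (34.5 − 16.0)/2 = 9.25 ft; q_4 = 2.64 × 6.08 × 9.25 = 148.5 ft³/s
w_5 = (44.0 − 27.2)/2 = 8.4 ft; q_5 = 2.02 × 5.94 × 8.4 = 100.8 ft³/s
w_6 = (62.5 − 34.5)/2 = 14 ft; q_6 = 2.10 × 4.89 × 14 = 143.8 ft³/s
w_7 = (81.1 − 44.0)/2 = 18.55 ft; q_7 = 2.23 × 3.87 × 18.55 = 160.1 ft³/s
w_8 = (81.1 − 62.5)/2 = 9.3 ft; q_8 = 1.09 × 1.53 × 9.3 = 15.51 ft³/s
Q = Σ qᵢ = 711.7 ft³/s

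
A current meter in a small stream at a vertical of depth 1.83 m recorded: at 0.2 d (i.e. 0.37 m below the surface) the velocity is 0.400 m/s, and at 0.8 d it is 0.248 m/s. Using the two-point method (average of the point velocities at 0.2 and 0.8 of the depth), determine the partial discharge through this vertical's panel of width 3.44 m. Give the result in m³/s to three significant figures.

v̄ = (0.400 + 0.248) / 2 = 0.3240 m/s
q = v̄ × d × w = 0.3240 × 1.83 × 3.44 = 2.040 m³/s

2.04 m³/s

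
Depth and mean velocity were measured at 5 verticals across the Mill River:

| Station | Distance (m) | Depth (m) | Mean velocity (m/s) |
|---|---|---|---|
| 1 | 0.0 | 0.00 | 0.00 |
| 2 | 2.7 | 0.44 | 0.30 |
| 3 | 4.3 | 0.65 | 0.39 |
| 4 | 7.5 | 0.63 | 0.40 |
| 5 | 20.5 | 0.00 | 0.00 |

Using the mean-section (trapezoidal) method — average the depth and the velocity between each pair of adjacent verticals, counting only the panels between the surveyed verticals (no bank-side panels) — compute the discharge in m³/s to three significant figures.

Panel 1-2: Δb = 2.7 m, d̄ = (0.00+0.44)/2 = 0.22, v̄ = (0.00+0.30)/2 = 0.15 → q = 2.7×0.22×0.15 = 0.08910 m³/s
Panel 2-3: Δb = 1.6 m, d̄ = (0.44+0.65)/2 = 0.545, v̄ = (0.30+0.39)/2 = 0.345 → q = 1.6×0.545×0.345 = 0.3008 m³/s
Panel 3-4: Δb = 3.2 m, d̄ = (0.65+0.63)/2 = 0.64, v̄ = (0.39+0.40)/2 = 0.395 → q = 3.2×0.64×0.395 = 0.8090 m³/s
Panel 4-5: Δb = 13 m, d̄ = (0.63+0.00)/2 = 0.315, v̄ = (0.40+0.00)/2 = 0.2 → q = 13×0.315×0.2 = 0.8190 m³/s
Q = Σ q = 2.018 m³/s

2.02 m³/s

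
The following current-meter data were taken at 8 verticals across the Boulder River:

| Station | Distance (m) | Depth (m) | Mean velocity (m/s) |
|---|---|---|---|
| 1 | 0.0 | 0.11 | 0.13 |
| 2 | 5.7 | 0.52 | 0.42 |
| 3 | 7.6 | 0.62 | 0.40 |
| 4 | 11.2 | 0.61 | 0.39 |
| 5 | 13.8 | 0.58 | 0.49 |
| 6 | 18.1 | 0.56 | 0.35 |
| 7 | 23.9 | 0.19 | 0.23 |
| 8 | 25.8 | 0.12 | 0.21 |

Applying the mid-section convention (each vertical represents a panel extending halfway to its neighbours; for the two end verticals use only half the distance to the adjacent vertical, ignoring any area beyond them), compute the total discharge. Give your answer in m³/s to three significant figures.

4.45 m³/s

w_1 = (5.7 − 0.0)/2 = 2.85 m; q_1 = 0.13 × 0.11 × 2.85 = 0.04076 m³/s
w_2 = (7.6 − 0.0)/2 = 3.8 m; q_2 = 0.42 × 0.52 × 3.8 = 0.8299 m³/s
w_3 = (11.2 − 5.7)/2 = 2.75 m; q_3 = 0.40 × 0.62 × 2.75 = 0.6820 m³/s
w_4 = (13.8 − 7.6)/2 = 3.1 m; q_4 = 0.39 × 0.61 × 3.1 = 0.7375 m³/s
w_5 = (18.1 − 11.2)/2 = 3.45 m; q_5 = 0.49 × 0.58 × 3.45 = 0.9805 m³/s
w_6 = (23.9 − 13.8)/2 = 5.05 m; q_6 = 0.35 × 0.56 × 5.05 = 0.9898 m³/s
w_7 = (25.8 − 18.1)/2 = 3.85 m; q_7 = 0.23 × 0.19 × 3.85 = 0.1682 m³/s
w_8 = (25.8 − 23.9)/2 = 0.95 m; q_8 = 0.21 × 0.12 × 0.95 = 0.02394 m³/s
Q = Σ qᵢ = 4.453 m³/s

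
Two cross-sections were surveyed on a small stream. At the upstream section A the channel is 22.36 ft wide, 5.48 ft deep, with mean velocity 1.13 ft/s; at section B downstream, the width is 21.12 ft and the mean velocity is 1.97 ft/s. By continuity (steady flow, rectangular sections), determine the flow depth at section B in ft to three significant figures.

3.33 ft

Q = A₁V₁ = (22.36×5.48) × 1.13 = 138.5 ft³/s
d₂ = Q/(b₂ V₂) = 138.5/(21.12×1.97) = 3.328 ft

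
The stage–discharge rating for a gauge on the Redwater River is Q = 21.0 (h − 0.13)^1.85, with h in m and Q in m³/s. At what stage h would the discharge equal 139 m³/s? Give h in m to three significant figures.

h − h₀ = (Q/C)^(1/b) = (139/21.0)^(1/1.85) = 2.778 m
h = 0.13 + 2.778 = 2.908 m

2.91 m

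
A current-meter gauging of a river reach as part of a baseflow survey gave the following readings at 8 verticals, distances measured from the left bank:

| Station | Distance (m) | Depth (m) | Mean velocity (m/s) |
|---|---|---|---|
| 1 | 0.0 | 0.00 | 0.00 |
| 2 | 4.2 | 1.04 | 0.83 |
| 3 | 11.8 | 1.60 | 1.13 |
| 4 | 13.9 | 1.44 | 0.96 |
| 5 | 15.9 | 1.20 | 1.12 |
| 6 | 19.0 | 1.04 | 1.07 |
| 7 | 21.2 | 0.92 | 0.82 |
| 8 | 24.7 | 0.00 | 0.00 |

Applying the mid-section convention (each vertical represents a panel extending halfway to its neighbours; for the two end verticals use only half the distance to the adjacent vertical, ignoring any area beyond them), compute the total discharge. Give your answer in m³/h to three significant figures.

w_2 = (11.8 − 0.0)/2 = 5.9 m; q_2 = 0.83 × 1.04 × 5.9 = 5.093 m³/s
w_3 = (13.9 − 4.2)/2 = 4.85 m; q_3 = 1.13 × 1.60 × 4.85 = 8.769 m³/s
w_4 = (15.9 − 11.8)/2 = 2.05 m; q_4 = 0.96 × 1.44 × 2.05 = 2.834 m³/s
w_5 = (19.0 − 13.9)/2 = 2.55 m; q_5 = 1.12 × 1.20 × 2.55 = 3.427 m³/s
w_6 = (21.2 − 15.9)/2 = 2.65 m; q_6 = 1.07 × 1.04 × 2.65 = 2.949 m³/s
w_7 = (24.7 − 19.0)/2 = 2.85 m; q_7 = 0.82 × 0.92 × 2.85 = 2.150 m³/s
Stations 1, 8 contribute zero (depth or velocity is 0).
Q = Σ qᵢ = 25.22 m³/s
= 25.22 × 3600 = 90800 m³/h

90800 m³/h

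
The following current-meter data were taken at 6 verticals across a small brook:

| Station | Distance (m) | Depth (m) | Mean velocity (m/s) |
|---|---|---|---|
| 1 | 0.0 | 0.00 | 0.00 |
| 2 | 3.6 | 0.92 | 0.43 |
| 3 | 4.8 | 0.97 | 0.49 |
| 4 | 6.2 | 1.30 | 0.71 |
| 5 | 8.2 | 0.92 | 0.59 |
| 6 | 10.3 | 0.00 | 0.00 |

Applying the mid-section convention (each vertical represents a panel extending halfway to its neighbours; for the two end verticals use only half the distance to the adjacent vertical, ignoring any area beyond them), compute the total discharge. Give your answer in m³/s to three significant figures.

4.25 m³/s

w_2 = (4.8 − 0.0)/2 = 2.4 m; q_2 = 0.43 × 0.92 × 2.4 = 0.9494 m³/s
w_3 = (6.2 − 3.6)/2 = 1.3 m; q_3 = 0.49 × 0.97 × 1.3 = 0.6179 m³/s
w_4 = (8.2 − 4.8)/2 = 1.7 m; q_4 = 0.71 × 1.30 × 1.7 = 1.569 m³/s
w_5 = (10.3 − 6.2)/2 = 2.05 m; q_5 = 0.59 × 0.92 × 2.05 = 1.113 m³/s
Stations 1, 6 contribute zero (depth or velocity is 0).
Q = Σ qᵢ = 4.249 m³/s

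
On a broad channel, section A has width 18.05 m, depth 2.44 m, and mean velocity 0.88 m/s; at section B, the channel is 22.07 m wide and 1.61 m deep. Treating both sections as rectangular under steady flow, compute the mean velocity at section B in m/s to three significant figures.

Q = A₁V₁ = (18.05×2.44) × 0.88 = 38.76 m³/s
A₂ = 22.07 × 1.61 = 35.53 m²
V₂ = Q/A₂ = 38.76/35.53 = 1.091 m/s

1.09 m/s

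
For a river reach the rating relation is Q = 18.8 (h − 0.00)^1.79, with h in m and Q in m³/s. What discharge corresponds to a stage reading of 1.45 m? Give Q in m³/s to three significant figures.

36.6 m³/s

Q = 18.8 × (1.45 − 0.00)^1.79 = 18.8 × 1.45^1.79 = 36.56 m³/s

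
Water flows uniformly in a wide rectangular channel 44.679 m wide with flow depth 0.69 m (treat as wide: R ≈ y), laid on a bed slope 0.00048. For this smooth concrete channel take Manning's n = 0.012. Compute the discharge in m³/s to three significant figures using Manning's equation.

A = b·y = 44.679 × 0.69 = 30.83 m²
Wide channel: R ≈ y = 0.69 m
Q = (1/n)·A·R^(2/3)·S^(1/2) = (1/0.012) × 30.83 × 0.6900^(2/3) × 0.00048^(1/2) = 43.95 m³/s

43.9 m³/s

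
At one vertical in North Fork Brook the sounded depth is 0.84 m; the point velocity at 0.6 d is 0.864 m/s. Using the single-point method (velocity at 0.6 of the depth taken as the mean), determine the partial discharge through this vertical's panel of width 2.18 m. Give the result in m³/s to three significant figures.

1.58 m³/s

v̄ = v₀.₆ = 0.864 m/s
q = v̄ × d × w = 0.8640 × 0.84 × 2.18 = 1.582 m³/s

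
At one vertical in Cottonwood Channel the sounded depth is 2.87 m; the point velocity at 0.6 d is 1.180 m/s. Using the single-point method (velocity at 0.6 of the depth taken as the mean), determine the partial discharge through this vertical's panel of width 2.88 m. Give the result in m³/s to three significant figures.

9.75 m³/s

v̄ = v₀.₆ = 1.180 m/s
q = v̄ × d × w = 1.180 × 2.87 × 2.88 = 9.753 m³/s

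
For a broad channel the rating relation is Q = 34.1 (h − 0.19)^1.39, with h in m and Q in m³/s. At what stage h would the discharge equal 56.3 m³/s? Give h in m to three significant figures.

h − h₀ = (Q/C)^(1/b) = (56.3/34.1)^(1/1.39) = 1.434 m
h = 0.19 + 1.434 = 1.624 m

1.62 m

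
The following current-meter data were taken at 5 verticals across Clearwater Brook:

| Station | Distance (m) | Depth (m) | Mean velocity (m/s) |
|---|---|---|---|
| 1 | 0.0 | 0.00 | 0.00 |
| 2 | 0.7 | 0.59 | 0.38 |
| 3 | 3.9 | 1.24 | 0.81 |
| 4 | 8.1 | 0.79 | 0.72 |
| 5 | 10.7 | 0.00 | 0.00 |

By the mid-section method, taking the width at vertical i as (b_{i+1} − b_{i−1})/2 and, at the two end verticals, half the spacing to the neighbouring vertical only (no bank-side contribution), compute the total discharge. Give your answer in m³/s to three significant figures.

6.09 m³/s

w_2 = (3.9 − 0.0)/2 = 1.95 m; q_2 = 0.38 × 0.59 × 1.95 = 0.4372 m³/s
w_3 = (8.1 − 0.7)/2 = 3.7 m; q_3 = 0.81 × 1.24 × 3.7 = 3.716 m³/s
w_4 = (10.7 − 3.9)/2 = 3.4 m; q_4 = 0.72 × 0.79 × 3.4 = 1.934 m³/s
Stations 1, 5 contribute zero (depth or velocity is 0).
Q = Σ qᵢ = 6.087 m³/s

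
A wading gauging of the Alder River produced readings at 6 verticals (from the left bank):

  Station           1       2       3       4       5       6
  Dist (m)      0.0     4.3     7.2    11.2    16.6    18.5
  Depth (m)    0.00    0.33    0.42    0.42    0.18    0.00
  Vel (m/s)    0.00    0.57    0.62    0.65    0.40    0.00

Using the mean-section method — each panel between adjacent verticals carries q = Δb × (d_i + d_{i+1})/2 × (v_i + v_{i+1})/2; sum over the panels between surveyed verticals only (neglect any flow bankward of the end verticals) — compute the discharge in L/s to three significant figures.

2800 L/s

Panel 1-2: Δb = 4.3 m, d̄ = (0.00+0.33)/2 = 0.165, v̄ = (0.00+0.57)/2 = 0.285 → q = 4.3×0.165×0.285 = 0.2022 m³/s
Panel 2-3: Δb = 2.9 m, d̄ = (0.33+0.42)/2 = 0.375, v̄ = (0.57+0.62)/2 = 0.595 → q = 2.9×0.375×0.595 = 0.6471 m³/s
Panel 3-4: Δb = 4 m, d̄ = (0.42+0.42)/2 = 0.42, v̄ = (0.62+0.65)/2 = 0.635 → q = 4×0.42×0.635 = 1.067 m³/s
Panel 4-5: Δb = 5.4 m, d̄ = (0.42+0.18)/2 = 0.3, v̄ = (0.65+0.40)/2 = 0.525 → q = 5.4×0.3×0.525 = 0.8505 m³/s
Panel 5-6: Δb = 1.9 m, d̄ = (0.18+0.00)/2 = 0.09, v̄ = (0.40+0.00)/2 = 0.2 → q = 1.9×0.09×0.2 = 0.03420 m³/s
Q = Σ q = 2.801 m³/s
= 2.801 × 1000 = 2801 L/s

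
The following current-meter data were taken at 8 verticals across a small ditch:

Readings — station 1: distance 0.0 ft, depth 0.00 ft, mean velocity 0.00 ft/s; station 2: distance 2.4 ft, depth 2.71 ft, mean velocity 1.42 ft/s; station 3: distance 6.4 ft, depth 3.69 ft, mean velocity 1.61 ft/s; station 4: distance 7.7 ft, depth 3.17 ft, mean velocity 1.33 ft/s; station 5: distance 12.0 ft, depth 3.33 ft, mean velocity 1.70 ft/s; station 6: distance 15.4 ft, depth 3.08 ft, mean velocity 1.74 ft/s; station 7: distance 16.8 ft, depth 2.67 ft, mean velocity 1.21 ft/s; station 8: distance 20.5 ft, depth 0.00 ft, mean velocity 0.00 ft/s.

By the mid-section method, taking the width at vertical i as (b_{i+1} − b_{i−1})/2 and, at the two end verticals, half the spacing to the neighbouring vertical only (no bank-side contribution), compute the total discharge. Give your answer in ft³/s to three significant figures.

82.8 ft³/s

w_2 = (6.4 − 0.0)/2 = 3.2 ft; q_2 = 1.42 × 2.71 × 3.2 = 12.31 ft³/s
w_3 = (7.7 − 2.4)/2 = 2.65 ft; q_3 = 1.61 × 3.69 × 2.65 = 15.74 ft³/s
w_4 = (12.0 − 6.4)/2 = 2.8 ft; q_4 = 1.33 × 3.17 × 2.8 = 11.81 ft³/s
w_5 = (15.4 − 7.7)/2 = 3.85 ft; q_5 = 1.70 × 3.33 × 3.85 = 21.79 ft³/s
w_6 = (16.8 − 12.0)/2 = 2.4 ft; q_6 = 1.74 × 3.08 × 2.4 = 12.86 ft³/s
w_7 = (20.5 − 15.4)/2 = 2.55 ft; q_7 = 1.21 × 2.67 × 2.55 = 8.238 ft³/s
Stations 1, 8 contribute zero (depth or velocity is 0).
Q = Σ qᵢ = 82.76 ft³/s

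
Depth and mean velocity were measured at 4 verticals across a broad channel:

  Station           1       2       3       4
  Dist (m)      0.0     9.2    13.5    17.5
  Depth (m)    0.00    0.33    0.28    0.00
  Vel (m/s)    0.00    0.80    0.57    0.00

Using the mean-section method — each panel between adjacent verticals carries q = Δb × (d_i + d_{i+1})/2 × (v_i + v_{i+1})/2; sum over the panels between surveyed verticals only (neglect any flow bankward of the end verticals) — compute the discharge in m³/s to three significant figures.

1.67 m³/s

Panel 1-2: Δb = 9.2 m, d̄ = (0.00+0.33)/2 = 0.165, v̄ = (0.00+0.80)/2 = 0.4 → q = 9.2×0.165×0.4 = 0.6072 m³/s
Panel 2-3: Δb = 4.3 m, d̄ = (0.33+0.28)/2 = 0.305, v̄ = (0.80+0.57)/2 = 0.685 → q = 4.3×0.305×0.685 = 0.8984 m³/s
Panel 3-4: Δb = 4 m, d̄ = (0.28+0.00)/2 = 0.14, v̄ = (0.57+0.00)/2 = 0.285 → q = 4×0.14×0.285 = 0.1596 m³/s
Q = Σ q = 1.665 m³/s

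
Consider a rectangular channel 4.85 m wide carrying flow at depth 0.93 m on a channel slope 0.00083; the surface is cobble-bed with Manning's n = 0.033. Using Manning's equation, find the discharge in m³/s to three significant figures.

A = b·y = 4.85 × 0.93 = 4.511 m²
P = b + 2y = 4.85 + 2×0.93 = 6.710 m
R = A/P = 4.511/6.710 = 0.6722 m
Q = (1/n)·A·R^(2/3)·S^(1/2) = (1/0.033) × 4.511 × 0.6722^(2/3) × 0.00083^(1/2) = 3.022 m³/s

3.02 m³/s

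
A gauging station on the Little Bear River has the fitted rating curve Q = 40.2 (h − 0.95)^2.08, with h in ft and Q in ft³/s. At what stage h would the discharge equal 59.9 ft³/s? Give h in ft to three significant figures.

2.16 ft

h − h₀ = (Q/C)^(1/b) = (59.9/40.2)^(1/2.08) = 1.211 ft
h = 0.95 + 1.211 = 2.161 ft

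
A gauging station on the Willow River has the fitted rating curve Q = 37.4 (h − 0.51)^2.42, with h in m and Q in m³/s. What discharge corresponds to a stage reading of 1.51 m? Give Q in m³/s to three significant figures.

Q = 37.4 × (1.51 − 0.51)^2.42 = 37.4 × 1^2.42 = 37.40 m³/s

37.4 m³/s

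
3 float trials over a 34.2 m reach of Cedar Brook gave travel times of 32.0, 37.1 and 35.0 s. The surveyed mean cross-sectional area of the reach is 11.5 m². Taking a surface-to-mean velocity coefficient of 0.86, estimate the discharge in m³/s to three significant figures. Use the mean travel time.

9.75 m³/s

t̄ = (32.0 + 37.1 + 35.0) / 3 = 34.7 s
v_surface = L / t̄ = 34.2 / 34.7 = 0.9856 m/s
v_mean = 0.86 × 0.9856 = 0.8476 m/s
Q = A × v_mean = 11.5 × 0.8476 = 9.747 m³/s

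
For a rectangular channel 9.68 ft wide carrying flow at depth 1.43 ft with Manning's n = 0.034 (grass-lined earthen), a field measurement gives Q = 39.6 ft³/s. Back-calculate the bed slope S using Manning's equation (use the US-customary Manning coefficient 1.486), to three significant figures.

A = b·y = 9.68 × 1.43 = 13.84 ft²
P = b + 2y = 9.68 + 2×1.43 = 12.54 ft
R = A/P = 13.84/12.54 = 1.104 ft
S = (Q·n / (1.486·A·R^(2/3)))² = (39.6×0.034 / (1.486×13.84×1.068))² = 0.003756

0.00376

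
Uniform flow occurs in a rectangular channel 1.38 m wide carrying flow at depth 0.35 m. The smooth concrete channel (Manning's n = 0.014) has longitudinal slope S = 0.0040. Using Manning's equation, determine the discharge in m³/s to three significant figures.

A = b·y = 1.38 × 0.35 = 0.4830 m²
P = b + 2y = 1.38 + 2×0.35 = 2.080 m
R = A/P = 0.4830/2.080 = 0.2322 m
Q = (1/n)·A·R^(2/3)·S^(1/2) = (1/0.014) × 0.4830 × 0.2322^(2/3) × 0.0040^(1/2) = 0.8243 m³/s

0.824 m³/s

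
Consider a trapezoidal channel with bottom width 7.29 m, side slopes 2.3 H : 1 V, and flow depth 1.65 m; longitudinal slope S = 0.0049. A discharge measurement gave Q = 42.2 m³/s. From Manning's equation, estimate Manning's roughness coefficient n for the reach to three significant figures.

0.0338

A = (b + z·y)·y = (7.29 + 2.3×1.65)×1.65 = 18.29 m²
P = b + 2y√(1+z²) = 7.29 + 2×1.65×√(1+2.3²) = 15.57 m
R = A/P = 18.29/15.57 = 1.175 m
n = (1/Q)·A·R^(2/3)·S^(1/2) = (1/42.2) × 18.29 × 1.113 × 0.07000 = 0.03378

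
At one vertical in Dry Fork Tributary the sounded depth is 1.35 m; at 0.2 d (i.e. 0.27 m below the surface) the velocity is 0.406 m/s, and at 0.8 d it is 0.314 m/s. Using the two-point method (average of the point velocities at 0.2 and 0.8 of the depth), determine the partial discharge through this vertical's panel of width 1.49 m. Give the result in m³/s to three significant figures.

v̄ = (0.406 + 0.314) / 2 = 0.3600 m/s
q = v̄ × d × w = 0.3600 × 1.35 × 1.49 = 0.7241 m³/s

0.724 m³/s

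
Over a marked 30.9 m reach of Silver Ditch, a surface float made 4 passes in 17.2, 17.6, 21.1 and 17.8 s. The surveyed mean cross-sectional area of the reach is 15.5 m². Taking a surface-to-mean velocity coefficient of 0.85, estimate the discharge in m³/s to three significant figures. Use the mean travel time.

t̄ = (17.2 + 17.6 + 21.1 + 17.8) / 4 = 18.425 s
v_surface = L / t̄ = 30.9 / 18.425 = 1.677 m/s
v_mean = 0.85 × 1.677 = 1.426 m/s
Q = A × v_mean = 15.5 × 1.426 = 22.10 m³/s

22.1 m³/s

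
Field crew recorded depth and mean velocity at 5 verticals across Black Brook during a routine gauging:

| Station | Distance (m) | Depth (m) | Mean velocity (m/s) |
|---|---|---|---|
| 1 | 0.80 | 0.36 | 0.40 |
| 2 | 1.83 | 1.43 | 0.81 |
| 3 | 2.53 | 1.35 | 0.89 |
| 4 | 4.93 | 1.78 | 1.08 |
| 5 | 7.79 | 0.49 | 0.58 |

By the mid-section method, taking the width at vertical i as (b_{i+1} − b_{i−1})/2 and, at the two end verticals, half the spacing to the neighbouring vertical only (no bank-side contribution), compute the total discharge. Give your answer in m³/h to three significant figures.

30200 m³/h

w_1 = (1.83 − 0.80)/2 = 0.515 m; q_1 = 0.40 × 0.36 × 0.515 = 0.07416 m³/s
w_2 = (2.53 − 0.80)/2 = 0.865 m; q_2 = 0.81 × 1.43 × 0.865 = 1.002 m³/s
w_3 = (4.93 − 1.83)/2 = 1.55 m; q_3 = 0.89 × 1.35 × 1.55 = 1.862 m³/s
w_4 = (7.79 − 2.53)/2 = 2.63 m; q_4 = 1.08 × 1.78 × 2.63 = 5.056 m³/s
w_5 = (7.79 − 4.93)/2 = 1.43 m; q_5 = 0.58 × 0.49 × 1.43 = 0.4064 m³/s
Q = Σ qᵢ = 8.401 m³/s
= 8.401 × 3600 = 30240 m³/h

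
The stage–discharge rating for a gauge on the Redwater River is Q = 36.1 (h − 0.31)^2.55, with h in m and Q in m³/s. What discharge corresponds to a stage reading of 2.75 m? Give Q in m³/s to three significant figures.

351 m³/s

Q = 36.1 × (2.75 − 0.31)^2.55 = 36.1 × 2.44^2.55 = 351.0 m³/s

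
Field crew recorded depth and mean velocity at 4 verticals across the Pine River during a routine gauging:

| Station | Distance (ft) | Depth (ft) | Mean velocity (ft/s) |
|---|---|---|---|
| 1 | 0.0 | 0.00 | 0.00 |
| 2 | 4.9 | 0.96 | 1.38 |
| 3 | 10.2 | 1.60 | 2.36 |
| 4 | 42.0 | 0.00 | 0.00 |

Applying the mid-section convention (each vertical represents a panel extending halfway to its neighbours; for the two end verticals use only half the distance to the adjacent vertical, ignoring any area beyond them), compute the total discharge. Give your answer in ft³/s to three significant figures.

w_2 = (10.2 − 0.0)/2 = 5.1 ft; q_2 = 1.38 × 0.96 × 5.1 = 6.756 ft³/s
w_3 = (42.0 − 4.9)/2 = 18.55 ft; q_3 = 2.36 × 1.60 × 18.55 = 70.04 ft³/s
Stations 1, 4 contribute zero (depth or velocity is 0).
Q = Σ qᵢ = 76.80 ft³/s

76.8 ft³/s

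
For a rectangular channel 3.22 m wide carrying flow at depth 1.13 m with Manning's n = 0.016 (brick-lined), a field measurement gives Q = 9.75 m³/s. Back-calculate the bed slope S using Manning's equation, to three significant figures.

0.00317

A = b·y = 3.22 × 1.13 = 3.639 m²
P = b + 2y = 3.22 + 2×1.13 = 5.480 m
R = A/P = 3.639/5.480 = 0.6640 m
S = (Q·n / (1·A·R^(2/3)))² = (9.75×0.016 / (1×3.639×0.7611))² = 0.003173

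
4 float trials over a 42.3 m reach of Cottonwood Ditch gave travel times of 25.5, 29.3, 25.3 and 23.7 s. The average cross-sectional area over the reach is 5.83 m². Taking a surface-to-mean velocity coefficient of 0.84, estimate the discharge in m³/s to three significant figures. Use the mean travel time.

7.98 m³/s

t̄ = (25.5 + 29.3 + 25.3 + 23.7) / 4 = 25.95 s
v_surface = L / t̄ = 42.3 / 25.95 = 1.630 m/s
v_mean = 0.84 × 1.630 = 1.369 m/s
Q = A × v_mean = 5.83 × 1.369 = 7.983 m³/s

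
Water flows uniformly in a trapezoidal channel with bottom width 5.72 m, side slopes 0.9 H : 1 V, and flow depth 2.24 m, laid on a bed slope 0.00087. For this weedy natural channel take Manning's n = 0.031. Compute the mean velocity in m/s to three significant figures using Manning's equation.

1.23 m/s

A = (b + z·y)·y = (5.72 + 0.9×2.24)×2.24 = 17.33 m²
P = b + 2y√(1+z²) = 5.72 + 2×2.24×√(1+0.9²) = 11.75 m
R = A/P = 17.33/11.75 = 1.475 m
Q = (1/n)·A·R^(2/3)·S^(1/2) = (1/0.031) × 17.33 × 1.475^(2/3) × 0.00087^(1/2) = 21.37 m³/s
V = Q/A = 21.37/17.33 = 1.233 m/s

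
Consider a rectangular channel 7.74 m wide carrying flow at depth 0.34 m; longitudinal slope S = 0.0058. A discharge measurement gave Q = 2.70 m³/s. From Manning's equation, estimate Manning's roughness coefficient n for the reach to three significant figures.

A = b·y = 7.74 × 0.34 = 2.632 m²
P = b + 2y = 7.74 + 2×0.34 = 8.420 m
R = A/P = 2.632/8.420 = 0.3125 m
n = (1/Q)·A·R^(2/3)·S^(1/2) = (1/2.70) × 2.632 × 0.4605 × 0.07616 = 0.03419

0.0342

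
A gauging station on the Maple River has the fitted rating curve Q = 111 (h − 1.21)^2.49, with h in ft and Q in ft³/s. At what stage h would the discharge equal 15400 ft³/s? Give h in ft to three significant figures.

8.46 ft

h − h₀ = (Q/C)^(1/b) = (15400/111)^(1/2.49) = 7.250 ft
h = 1.21 + 7.250 = 8.460 ft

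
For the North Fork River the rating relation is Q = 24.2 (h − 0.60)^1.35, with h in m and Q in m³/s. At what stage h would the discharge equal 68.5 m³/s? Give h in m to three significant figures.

h − h₀ = (Q/C)^(1/b) = (68.5/24.2)^(1/1.35) = 2.161 m
h = 0.60 + 2.161 = 2.761 m

2.76 m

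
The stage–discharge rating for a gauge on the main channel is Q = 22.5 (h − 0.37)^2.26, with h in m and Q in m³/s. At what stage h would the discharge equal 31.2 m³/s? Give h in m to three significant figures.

h − h₀ = (Q/C)^(1/b) = (31.2/22.5)^(1/2.26) = 1.156 m
h = 0.37 + 1.156 = 1.526 m

1.53 m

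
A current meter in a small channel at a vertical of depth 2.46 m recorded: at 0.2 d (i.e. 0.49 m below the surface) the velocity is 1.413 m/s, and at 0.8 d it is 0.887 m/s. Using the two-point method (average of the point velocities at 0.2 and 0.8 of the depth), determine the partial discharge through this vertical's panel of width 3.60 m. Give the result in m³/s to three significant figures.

10.2 m³/s

v̄ = (1.413 + 0.887) / 2 = 1.150 m/s
q = v̄ × d × w = 1.150 × 2.46 × 3.60 = 10.18 m³/s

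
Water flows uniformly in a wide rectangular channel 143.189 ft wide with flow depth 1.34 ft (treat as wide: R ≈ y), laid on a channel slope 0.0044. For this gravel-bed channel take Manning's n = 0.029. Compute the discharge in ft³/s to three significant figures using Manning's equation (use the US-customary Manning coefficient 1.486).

793 ft³/s

A = b·y = 143.189 × 1.34 = 191.9 ft²
Wide channel: R ≈ y = 1.34 ft
Q = (1.486/n)·A·R^(2/3)·S^(1/2) = (1.486/0.029) × 191.9 × 1.340^(2/3) × 0.0044^(1/2) = 792.7 ft³/s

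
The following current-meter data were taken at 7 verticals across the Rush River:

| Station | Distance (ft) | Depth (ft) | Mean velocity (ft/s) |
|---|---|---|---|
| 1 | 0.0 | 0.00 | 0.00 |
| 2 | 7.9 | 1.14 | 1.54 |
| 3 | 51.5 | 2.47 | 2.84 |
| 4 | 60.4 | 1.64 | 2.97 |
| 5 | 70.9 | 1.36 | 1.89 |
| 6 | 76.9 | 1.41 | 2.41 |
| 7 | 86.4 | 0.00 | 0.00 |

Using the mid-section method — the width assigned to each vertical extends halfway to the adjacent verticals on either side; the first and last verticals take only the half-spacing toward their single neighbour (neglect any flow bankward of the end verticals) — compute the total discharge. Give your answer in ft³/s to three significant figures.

324 ft³/s

w_2 = (51.5 − 0.0)/2 = 25.75 ft; q_2 = 1.54 × 1.14 × 25.75 = 45.21 ft³/s
w_3 = (60.4 − 7.9)/2 = 26.25 ft; q_3 = 2.84 × 2.47 × 26.25 = 184.1 ft³/s
w_4 = (70.9 − 51.5)/2 = 9.7 ft; q_4 = 2.97 × 1.64 × 9.7 = 47.25 ft³/s
w_5 = (76.9 − 60.4)/2 = 8.25 ft; q_5 = 1.89 × 1.36 × 8.25 = 21.21 ft³/s
w_6 = (86.4 − 70.9)/2 = 7.75 ft; q_6 = 2.41 × 1.41 × 7.75 = 26.34 ft³/s
Stations 1, 7 contribute zero (depth or velocity is 0).
Q = Σ qᵢ = 324.1 ft³/s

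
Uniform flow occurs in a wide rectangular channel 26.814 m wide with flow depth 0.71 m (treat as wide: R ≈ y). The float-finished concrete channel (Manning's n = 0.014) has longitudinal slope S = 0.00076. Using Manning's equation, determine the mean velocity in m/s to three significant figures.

A = b·y = 26.814 × 0.71 = 19.04 m²
Wide channel: R ≈ y = 0.71 m
Q = (1/n)·A·R^(2/3)·S^(1/2) = (1/0.014) × 19.04 × 0.7100^(2/3) × 0.00076^(1/2) = 29.84 m³/s
V = Q/A = 29.84/19.04 = 1.567 m/s

1.57 m/s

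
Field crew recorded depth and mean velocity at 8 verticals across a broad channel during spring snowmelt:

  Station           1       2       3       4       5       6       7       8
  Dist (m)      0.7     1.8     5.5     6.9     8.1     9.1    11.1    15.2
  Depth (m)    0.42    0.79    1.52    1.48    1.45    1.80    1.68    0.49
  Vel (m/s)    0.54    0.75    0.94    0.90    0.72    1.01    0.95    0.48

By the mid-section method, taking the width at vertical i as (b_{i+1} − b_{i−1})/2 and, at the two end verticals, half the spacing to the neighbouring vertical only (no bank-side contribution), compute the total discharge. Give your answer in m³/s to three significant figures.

16.1 m³/s

w_1 = (1.8 − 0.7)/2 = 0.55 m; q_1 = 0.54 × 0.42 × 0.55 = 0.1247 m³/s
w_2 = (5.5 − 0.7)/2 = 2.4 m; q_2 = 0.75 × 0.79 × 2.4 = 1.422 m³/s
w_3 = (6.9 − 1.8)/2 = 2.55 m; q_3 = 0.94 × 1.52 × 2.55 = 3.643 m³/s
w_4 = (8.1 − 5.5)/2 = 1.3 m; q_4 = 0.90 × 1.48 × 1.3 = 1.732 m³/s
w_5 = (9.1 − 6.9)/2 = 1.1 m; q_5 = 0.72 × 1.45 × 1.1 = 1.148 m³/s
w_6 = (11.1 − 8.1)/2 = 1.5 m; q_6 = 1.01 × 1.80 × 1.5 = 2.727 m³/s
w_7 = (15.2 − 9.1)/2 = 3.05 m; q_7 = 0.95 × 1.68 × 3.05 = 4.868 m³/s
w_8 = (15.2 − 11.1)/2 = 2.05 m; q_8 = 0.48 × 0.49 × 2.05 = 0.4822 m³/s
Q = Σ qᵢ = 16.15 m³/s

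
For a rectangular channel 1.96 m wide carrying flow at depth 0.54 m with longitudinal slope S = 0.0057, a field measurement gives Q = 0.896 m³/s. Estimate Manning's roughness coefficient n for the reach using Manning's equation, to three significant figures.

0.0441

A = b·y = 1.96 × 0.54 = 1.058 m²
P = b + 2y = 1.96 + 2×0.54 = 3.040 m
R = A/P = 1.058/3.040 = 0.3482 m
n = (1/Q)·A·R^(2/3)·S^(1/2) = (1/0.896) × 1.058 × 0.4949 × 0.07550 = 0.04414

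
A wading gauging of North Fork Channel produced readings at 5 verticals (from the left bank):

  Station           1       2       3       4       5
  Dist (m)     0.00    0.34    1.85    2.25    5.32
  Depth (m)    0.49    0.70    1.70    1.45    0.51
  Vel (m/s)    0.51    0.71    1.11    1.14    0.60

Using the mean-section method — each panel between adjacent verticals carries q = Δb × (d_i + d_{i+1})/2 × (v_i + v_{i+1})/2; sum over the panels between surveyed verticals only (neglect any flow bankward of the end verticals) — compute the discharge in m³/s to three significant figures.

5.10 m³/s

Panel 1-2: Δb = 0.34 m, d̄ = (0.49+0.70)/2 = 0.595, v̄ = (0.51+0.71)/2 = 0.61 → q = 0.34×0.595×0.61 = 0.1234 m³/s
Panel 2-3: Δb = 1.51 m, d̄ = (0.70+1.70)/2 = 1.2, v̄ = (0.71+1.11)/2 = 0.91 → q = 1.51×1.2×0.91 = 1.649 m³/s
Panel 3-4: Δb = 0.4 m, d̄ = (1.70+1.45)/2 = 1.575, v̄ = (1.11+1.14)/2 = 1.125 → q = 0.4×1.575×1.125 = 0.7088 m³/s
Panel 4-5: Δb = 3.07 m, d̄ = (1.45+0.51)/2 = 0.98, v̄ = (1.14+0.60)/2 = 0.87 → q = 3.07×0.98×0.87 = 2.617 m³/s
Q = Σ q = 5.099 m³/s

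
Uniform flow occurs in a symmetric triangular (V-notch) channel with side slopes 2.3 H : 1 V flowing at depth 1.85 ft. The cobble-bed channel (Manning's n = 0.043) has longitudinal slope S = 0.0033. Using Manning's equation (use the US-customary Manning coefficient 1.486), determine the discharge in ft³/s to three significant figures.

14.0 ft³/s

A = z·y² = 2.3×1.85² = 7.872 ft²
P = 2y√(1+z²) = 2×1.85×√(1+2.3²) = 9.280 ft
R = A/P = 7.872/9.280 = 0.8483 ft
Q = (1.486/n)·A·R^(2/3)·S^(1/2) = (1.486/0.043) × 7.872 × 0.8483^(2/3) × 0.0033^(1/2) = 14.00 ft³/s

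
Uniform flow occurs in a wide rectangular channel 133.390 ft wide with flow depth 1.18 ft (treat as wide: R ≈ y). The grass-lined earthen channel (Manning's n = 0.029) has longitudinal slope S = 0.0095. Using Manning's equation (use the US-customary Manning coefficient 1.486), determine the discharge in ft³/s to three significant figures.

A = b·y = 133.390 × 1.18 = 157.4 ft²
Wide channel: R ≈ y = 1.18 ft
Q = (1.486/n)·A·R^(2/3)·S^(1/2) = (1.486/0.029) × 157.4 × 1.180^(2/3) × 0.0095^(1/2) = 877.8 ft³/s

878 ft³/s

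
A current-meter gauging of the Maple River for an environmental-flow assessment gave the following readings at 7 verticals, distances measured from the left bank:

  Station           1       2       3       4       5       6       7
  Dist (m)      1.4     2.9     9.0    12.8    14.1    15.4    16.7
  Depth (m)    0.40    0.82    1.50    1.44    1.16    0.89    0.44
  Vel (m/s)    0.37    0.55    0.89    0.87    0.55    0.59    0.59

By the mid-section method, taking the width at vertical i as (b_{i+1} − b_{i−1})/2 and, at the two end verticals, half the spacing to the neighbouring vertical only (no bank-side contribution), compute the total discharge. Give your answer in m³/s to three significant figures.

13.3 m³/s

w_1 = (2.9 − 1.4)/2 = 0.75 m; q_1 = 0.37 × 0.40 × 0.75 = 0.1110 m³/s
w_2 = (9.0 − 1.4)/2 = 3.8 m; q_2 = 0.55 × 0.82 × 3.8 = 1.714 m³/s
w_3 = (12.8 − 2.9)/2 = 4.95 m; q_3 = 0.89 × 1.50 × 4.95 = 6.608 m³/s
w_4 = (14.1 − 9.0)/2 = 2.55 m; q_4 = 0.87 × 1.44 × 2.55 = 3.195 m³/s
w_5 = (15.4 − 12.8)/2 = 1.3 m; q_5 = 0.55 × 1.16 × 1.3 = 0.8294 m³/s
w_6 = (16.7 − 14.1)/2 = 1.3 m; q_6 = 0.59 × 0.89 × 1.3 = 0.6826 m³/s
w_7 = (16.7 − 15.4)/2 = 0.65 m; q_7 = 0.59 × 0.44 × 0.65 = 0.1687 m³/s
Q = Σ qᵢ = 13.31 m³/s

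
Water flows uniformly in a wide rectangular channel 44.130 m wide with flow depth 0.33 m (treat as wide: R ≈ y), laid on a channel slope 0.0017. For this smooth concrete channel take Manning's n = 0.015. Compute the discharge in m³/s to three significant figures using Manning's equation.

19.1 m³/s

A = b·y = 44.130 × 0.33 = 14.56 m²
Wide channel: R ≈ y = 0.33 m
Q = (1/n)·A·R^(2/3)·S^(1/2) = (1/0.015) × 14.56 × 0.3300^(2/3) × 0.0017^(1/2) = 19.12 m³/s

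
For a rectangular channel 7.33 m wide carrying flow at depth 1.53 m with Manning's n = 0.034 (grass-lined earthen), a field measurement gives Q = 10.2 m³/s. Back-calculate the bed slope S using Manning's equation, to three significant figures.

A = b·y = 7.33 × 1.53 = 11.21 m²
P = b + 2y = 7.33 + 2×1.53 = 10.39 m
R = A/P = 11.21/10.39 = 1.079 m
S = (Q·n / (1·A·R^(2/3)))² = (10.2×0.034 / (1×11.21×1.052))² = 0.0008636

0.000864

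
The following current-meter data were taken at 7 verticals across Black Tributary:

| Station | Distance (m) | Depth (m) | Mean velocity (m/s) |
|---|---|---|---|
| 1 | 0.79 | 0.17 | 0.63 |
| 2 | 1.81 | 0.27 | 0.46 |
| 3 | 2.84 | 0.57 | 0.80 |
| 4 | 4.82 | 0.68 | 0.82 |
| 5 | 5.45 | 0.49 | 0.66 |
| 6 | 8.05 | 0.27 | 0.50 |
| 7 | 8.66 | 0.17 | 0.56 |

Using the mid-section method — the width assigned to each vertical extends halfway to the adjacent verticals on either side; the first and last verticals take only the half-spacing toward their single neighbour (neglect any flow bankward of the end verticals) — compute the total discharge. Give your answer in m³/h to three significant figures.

w_1 = (1.81 − 0.79)/2 = 0.51 m; q_1 = 0.63 × 0.17 × 0.51 = 0.05462 m³/s
w_2 = (2.84 − 0.79)/2 = 1.025 m; q_2 = 0.46 × 0.27 × 1.025 = 0.1273 m³/s
w_3 = (4.82 − 1.81)/2 = 1.505 m; q_3 = 0.80 × 0.57 × 1.505 = 0.6863 m³/s
w_4 = (5.45 − 2.84)/2 = 1.305 m; q_4 = 0.82 × 0.68 × 1.305 = 0.7277 m³/s
w_5 = (8.05 − 4.82)/2 = 1.615 m; q_5 = 0.66 × 0.49 × 1.615 = 0.5223 m³/s
w_6 = (8.66 − 5.45)/2 = 1.605 m; q_6 = 0.50 × 0.27 × 1.605 = 0.2167 m³/s
w_7 = (8.66 − 8.05)/2 = 0.305 m; q_7 = 0.56 × 0.17 × 0.305 = 0.02904 m³/s
Q = Σ qᵢ = 2.364 m³/s
= 2.364 × 3600 = 8510 m³/h

8510 m³/h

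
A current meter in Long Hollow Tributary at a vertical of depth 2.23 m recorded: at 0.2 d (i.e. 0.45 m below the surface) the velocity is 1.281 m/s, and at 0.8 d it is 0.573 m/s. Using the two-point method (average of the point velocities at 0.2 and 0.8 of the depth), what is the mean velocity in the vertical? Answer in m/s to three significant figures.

0.927 m/s

v̄ = (1.281 + 0.573) / 2 = 0.9270 m/s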